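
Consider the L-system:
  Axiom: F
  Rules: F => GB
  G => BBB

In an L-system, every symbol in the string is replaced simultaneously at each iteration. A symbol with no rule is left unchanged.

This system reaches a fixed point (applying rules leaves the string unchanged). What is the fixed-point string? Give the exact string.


Step 0: F
Step 1: GB
Step 2: BBBB
Step 3: BBBB  (unchanged — fixed point at step 2)

Answer: BBBB


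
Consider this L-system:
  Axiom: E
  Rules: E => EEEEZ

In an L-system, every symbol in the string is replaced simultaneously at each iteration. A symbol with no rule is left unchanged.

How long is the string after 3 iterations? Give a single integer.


Answer: 85

Derivation:
Step 0: length = 1
Step 1: length = 5
Step 2: length = 21
Step 3: length = 85


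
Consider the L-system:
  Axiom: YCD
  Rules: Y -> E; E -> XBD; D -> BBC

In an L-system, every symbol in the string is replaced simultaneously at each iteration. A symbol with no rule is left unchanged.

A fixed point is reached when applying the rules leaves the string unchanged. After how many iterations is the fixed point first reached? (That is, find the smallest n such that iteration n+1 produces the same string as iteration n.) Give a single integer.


Step 0: YCD
Step 1: ECBBC
Step 2: XBDCBBC
Step 3: XBBBCCBBC
Step 4: XBBBCCBBC  (unchanged — fixed point at step 3)

Answer: 3


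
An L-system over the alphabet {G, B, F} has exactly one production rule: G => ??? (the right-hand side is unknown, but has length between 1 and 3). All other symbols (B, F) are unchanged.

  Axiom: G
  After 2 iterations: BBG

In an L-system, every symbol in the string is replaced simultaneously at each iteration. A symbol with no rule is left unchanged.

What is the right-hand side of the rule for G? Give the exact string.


Answer: BG

Derivation:
Trying G => BG:
  Step 0: G
  Step 1: BG
  Step 2: BBG
Matches the given result.


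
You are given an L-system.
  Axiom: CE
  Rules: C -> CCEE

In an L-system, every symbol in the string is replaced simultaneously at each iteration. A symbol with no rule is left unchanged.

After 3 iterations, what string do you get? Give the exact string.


Step 0: CE
Step 1: CCEEE
Step 2: CCEECCEEEEE
Step 3: CCEECCEEEECCEECCEEEEEEE

Answer: CCEECCEEEECCEECCEEEEEEE


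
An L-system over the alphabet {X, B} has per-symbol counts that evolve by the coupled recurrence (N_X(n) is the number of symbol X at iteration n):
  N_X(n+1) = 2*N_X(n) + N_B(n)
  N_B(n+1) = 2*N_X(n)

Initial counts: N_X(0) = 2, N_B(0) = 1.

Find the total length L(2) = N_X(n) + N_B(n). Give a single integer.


Step 0: N_X=2, N_B=1, L=3
Step 1: N_X=5, N_B=4, L=9
Step 2: N_X=14, N_B=10, L=24

Answer: 24


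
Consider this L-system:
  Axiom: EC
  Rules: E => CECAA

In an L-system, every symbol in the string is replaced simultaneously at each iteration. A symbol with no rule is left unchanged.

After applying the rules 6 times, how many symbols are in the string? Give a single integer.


Step 0: length = 2
Step 1: length = 6
Step 2: length = 10
Step 3: length = 14
Step 4: length = 18
Step 5: length = 22
Step 6: length = 26

Answer: 26


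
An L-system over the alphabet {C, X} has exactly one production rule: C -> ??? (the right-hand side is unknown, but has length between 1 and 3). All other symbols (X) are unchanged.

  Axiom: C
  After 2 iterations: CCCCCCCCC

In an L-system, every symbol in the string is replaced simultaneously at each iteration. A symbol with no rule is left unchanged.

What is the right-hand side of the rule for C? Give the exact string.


Trying C -> CCC:
  Step 0: C
  Step 1: CCC
  Step 2: CCCCCCCCC
Matches the given result.

Answer: CCC


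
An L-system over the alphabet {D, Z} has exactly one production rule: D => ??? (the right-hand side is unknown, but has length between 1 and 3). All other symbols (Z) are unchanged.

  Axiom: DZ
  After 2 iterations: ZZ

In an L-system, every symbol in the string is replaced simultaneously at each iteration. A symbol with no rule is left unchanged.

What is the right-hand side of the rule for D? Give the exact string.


Answer: Z

Derivation:
Trying D => Z:
  Step 0: DZ
  Step 1: ZZ
  Step 2: ZZ
Matches the given result.


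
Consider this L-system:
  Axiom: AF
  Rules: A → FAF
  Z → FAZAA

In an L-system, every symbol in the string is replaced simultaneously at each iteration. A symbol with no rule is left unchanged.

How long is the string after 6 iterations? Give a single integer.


Step 0: length = 2
Step 1: length = 4
Step 2: length = 6
Step 3: length = 8
Step 4: length = 10
Step 5: length = 12
Step 6: length = 14

Answer: 14


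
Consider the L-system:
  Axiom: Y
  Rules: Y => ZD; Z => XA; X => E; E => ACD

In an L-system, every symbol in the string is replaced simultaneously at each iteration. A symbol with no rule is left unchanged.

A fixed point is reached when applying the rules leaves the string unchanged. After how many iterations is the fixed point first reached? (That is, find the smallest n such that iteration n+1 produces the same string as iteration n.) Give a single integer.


Step 0: Y
Step 1: ZD
Step 2: XAD
Step 3: EAD
Step 4: ACDAD
Step 5: ACDAD  (unchanged — fixed point at step 4)

Answer: 4


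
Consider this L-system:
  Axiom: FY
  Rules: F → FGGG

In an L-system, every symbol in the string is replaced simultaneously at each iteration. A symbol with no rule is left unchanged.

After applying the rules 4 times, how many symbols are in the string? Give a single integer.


Step 0: length = 2
Step 1: length = 5
Step 2: length = 8
Step 3: length = 11
Step 4: length = 14

Answer: 14


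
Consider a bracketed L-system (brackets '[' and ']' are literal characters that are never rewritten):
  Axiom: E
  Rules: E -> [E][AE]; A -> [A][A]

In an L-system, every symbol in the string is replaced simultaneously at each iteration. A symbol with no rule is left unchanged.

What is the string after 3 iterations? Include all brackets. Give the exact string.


Step 0: E
Step 1: [E][AE]
Step 2: [[E][AE]][[A][A][E][AE]]
Step 3: [[[E][AE]][[A][A][E][AE]]][[[A][A]][[A][A]][[E][AE]][[A][A][E][AE]]]

Answer: [[[E][AE]][[A][A][E][AE]]][[[A][A]][[A][A]][[E][AE]][[A][A][E][AE]]]


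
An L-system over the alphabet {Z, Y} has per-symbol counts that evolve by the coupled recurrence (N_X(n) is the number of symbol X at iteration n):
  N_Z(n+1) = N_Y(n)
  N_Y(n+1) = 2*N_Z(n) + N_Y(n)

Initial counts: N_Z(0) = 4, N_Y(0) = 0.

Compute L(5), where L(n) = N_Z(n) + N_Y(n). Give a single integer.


Step 0: N_Z=4, N_Y=0, L=4
Step 1: N_Z=0, N_Y=8, L=8
Step 2: N_Z=8, N_Y=8, L=16
Step 3: N_Z=8, N_Y=24, L=32
Step 4: N_Z=24, N_Y=40, L=64
Step 5: N_Z=40, N_Y=88, L=128

Answer: 128


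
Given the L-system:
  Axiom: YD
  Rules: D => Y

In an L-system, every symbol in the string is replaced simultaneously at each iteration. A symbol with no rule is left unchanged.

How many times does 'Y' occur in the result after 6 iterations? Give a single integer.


Answer: 2

Derivation:
Step 0: YD  (1 'Y')
Step 1: YY  (2 'Y')
Step 2: YY  (2 'Y')
Step 3: YY  (2 'Y')
Step 4: YY  (2 'Y')
Step 5: YY  (2 'Y')
Step 6: YY  (2 'Y')


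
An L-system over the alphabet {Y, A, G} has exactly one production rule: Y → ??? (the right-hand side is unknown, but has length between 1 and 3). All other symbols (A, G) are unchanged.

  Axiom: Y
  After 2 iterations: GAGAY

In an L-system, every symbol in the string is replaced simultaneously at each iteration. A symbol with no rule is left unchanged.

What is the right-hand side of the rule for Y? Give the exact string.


Answer: GAY

Derivation:
Trying Y → GAY:
  Step 0: Y
  Step 1: GAY
  Step 2: GAGAY
Matches the given result.


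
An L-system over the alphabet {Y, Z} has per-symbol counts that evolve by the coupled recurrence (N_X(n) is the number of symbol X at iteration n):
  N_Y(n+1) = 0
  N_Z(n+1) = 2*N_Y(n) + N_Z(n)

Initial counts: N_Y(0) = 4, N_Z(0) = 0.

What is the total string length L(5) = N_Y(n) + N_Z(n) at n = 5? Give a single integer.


Step 0: N_Y=4, N_Z=0, L=4
Step 1: N_Y=0, N_Z=8, L=8
Step 2: N_Y=0, N_Z=8, L=8
Step 3: N_Y=0, N_Z=8, L=8
Step 4: N_Y=0, N_Z=8, L=8
Step 5: N_Y=0, N_Z=8, L=8

Answer: 8


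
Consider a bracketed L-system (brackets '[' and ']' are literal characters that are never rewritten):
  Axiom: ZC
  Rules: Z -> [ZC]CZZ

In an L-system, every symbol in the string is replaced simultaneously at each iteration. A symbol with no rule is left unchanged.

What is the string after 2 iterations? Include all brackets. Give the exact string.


Step 0: ZC
Step 1: [ZC]CZZC
Step 2: [[ZC]CZZC]C[ZC]CZZ[ZC]CZZC

Answer: [[ZC]CZZC]C[ZC]CZZ[ZC]CZZC


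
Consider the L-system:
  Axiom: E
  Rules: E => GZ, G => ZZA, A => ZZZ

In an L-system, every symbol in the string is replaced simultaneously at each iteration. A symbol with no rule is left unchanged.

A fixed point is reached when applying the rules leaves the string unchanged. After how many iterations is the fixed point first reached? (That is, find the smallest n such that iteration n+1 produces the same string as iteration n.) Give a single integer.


Step 0: E
Step 1: GZ
Step 2: ZZAZ
Step 3: ZZZZZZ
Step 4: ZZZZZZ  (unchanged — fixed point at step 3)

Answer: 3


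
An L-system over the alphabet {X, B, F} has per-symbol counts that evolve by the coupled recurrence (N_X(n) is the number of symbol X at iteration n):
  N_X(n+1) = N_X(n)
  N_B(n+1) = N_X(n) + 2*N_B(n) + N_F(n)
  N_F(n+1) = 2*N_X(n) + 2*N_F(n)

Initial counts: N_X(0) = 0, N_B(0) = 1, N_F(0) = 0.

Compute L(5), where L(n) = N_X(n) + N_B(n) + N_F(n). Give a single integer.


Step 0: N_X=0, N_B=1, N_F=0, L=1
Step 1: N_X=0, N_B=2, N_F=0, L=2
Step 2: N_X=0, N_B=4, N_F=0, L=4
Step 3: N_X=0, N_B=8, N_F=0, L=8
Step 4: N_X=0, N_B=16, N_F=0, L=16
Step 5: N_X=0, N_B=32, N_F=0, L=32

Answer: 32


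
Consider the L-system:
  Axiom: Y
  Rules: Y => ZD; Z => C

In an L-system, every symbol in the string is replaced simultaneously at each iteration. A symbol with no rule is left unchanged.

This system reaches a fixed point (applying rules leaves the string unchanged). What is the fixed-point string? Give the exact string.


Answer: CD

Derivation:
Step 0: Y
Step 1: ZD
Step 2: CD
Step 3: CD  (unchanged — fixed point at step 2)


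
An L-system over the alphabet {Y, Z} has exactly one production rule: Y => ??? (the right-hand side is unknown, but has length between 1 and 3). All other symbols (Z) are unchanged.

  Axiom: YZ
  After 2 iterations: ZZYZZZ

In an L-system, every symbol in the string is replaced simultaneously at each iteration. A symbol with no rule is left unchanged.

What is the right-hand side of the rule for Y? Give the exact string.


Answer: ZYZ

Derivation:
Trying Y => ZYZ:
  Step 0: YZ
  Step 1: ZYZZ
  Step 2: ZZYZZZ
Matches the given result.


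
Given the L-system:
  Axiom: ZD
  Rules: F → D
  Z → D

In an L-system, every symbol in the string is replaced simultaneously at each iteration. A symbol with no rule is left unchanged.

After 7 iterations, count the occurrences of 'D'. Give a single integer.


Answer: 2

Derivation:
Step 0: ZD  (1 'D')
Step 1: DD  (2 'D')
Step 2: DD  (2 'D')
Step 3: DD  (2 'D')
Step 4: DD  (2 'D')
Step 5: DD  (2 'D')
Step 6: DD  (2 'D')
Step 7: DD  (2 'D')


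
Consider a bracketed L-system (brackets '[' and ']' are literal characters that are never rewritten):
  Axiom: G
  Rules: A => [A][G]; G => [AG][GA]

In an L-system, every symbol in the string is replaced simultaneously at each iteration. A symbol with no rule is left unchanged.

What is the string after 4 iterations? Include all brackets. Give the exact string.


Answer: [[[[A][G]][[AG][GA]]][[[A][G][AG][GA]][[AG][GA][A][G]]][[[A][G]][[AG][GA]][[A][G][AG][GA]][[AG][GA][A][G]]][[[A][G][AG][GA]][[AG][GA][A][G]][[A][G]][[AG][GA]]]][[[[A][G]][[AG][GA]][[A][G][AG][GA]][[AG][GA][A][G]]][[[A][G][AG][GA]][[AG][GA][A][G]][[A][G]][[AG][GA]]][[[A][G]][[AG][GA]]][[[A][G][AG][GA]][[AG][GA][A][G]]]]

Derivation:
Step 0: G
Step 1: [AG][GA]
Step 2: [[A][G][AG][GA]][[AG][GA][A][G]]
Step 3: [[[A][G]][[AG][GA]][[A][G][AG][GA]][[AG][GA][A][G]]][[[A][G][AG][GA]][[AG][GA][A][G]][[A][G]][[AG][GA]]]
Step 4: [[[[A][G]][[AG][GA]]][[[A][G][AG][GA]][[AG][GA][A][G]]][[[A][G]][[AG][GA]][[A][G][AG][GA]][[AG][GA][A][G]]][[[A][G][AG][GA]][[AG][GA][A][G]][[A][G]][[AG][GA]]]][[[[A][G]][[AG][GA]][[A][G][AG][GA]][[AG][GA][A][G]]][[[A][G][AG][GA]][[AG][GA][A][G]][[A][G]][[AG][GA]]][[[A][G]][[AG][GA]]][[[A][G][AG][GA]][[AG][GA][A][G]]]]


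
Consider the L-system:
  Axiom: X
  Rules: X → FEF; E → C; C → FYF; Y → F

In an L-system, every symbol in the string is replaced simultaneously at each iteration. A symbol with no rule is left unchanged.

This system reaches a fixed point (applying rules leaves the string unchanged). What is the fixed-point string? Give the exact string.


Answer: FFFFF

Derivation:
Step 0: X
Step 1: FEF
Step 2: FCF
Step 3: FFYFF
Step 4: FFFFF
Step 5: FFFFF  (unchanged — fixed point at step 4)


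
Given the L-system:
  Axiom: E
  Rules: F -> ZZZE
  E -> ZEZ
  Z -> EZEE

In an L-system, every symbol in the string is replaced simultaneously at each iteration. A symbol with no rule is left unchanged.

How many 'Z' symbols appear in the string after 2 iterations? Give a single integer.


Step 0: E  (0 'Z')
Step 1: ZEZ  (2 'Z')
Step 2: EZEEZEZEZEE  (4 'Z')

Answer: 4


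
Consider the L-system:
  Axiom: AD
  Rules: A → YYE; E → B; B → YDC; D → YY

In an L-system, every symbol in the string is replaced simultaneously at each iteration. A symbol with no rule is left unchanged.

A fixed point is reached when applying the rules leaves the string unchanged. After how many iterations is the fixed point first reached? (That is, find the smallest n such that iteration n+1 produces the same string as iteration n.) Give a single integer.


Step 0: AD
Step 1: YYEYY
Step 2: YYBYY
Step 3: YYYDCYY
Step 4: YYYYYCYY
Step 5: YYYYYCYY  (unchanged — fixed point at step 4)

Answer: 4


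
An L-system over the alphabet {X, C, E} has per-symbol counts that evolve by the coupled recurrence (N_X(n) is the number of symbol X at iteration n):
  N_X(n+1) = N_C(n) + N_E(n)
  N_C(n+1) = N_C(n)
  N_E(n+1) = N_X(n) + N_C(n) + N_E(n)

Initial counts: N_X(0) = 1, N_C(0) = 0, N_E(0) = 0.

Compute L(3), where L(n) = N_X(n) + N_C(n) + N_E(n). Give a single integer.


Answer: 3

Derivation:
Step 0: N_X=1, N_C=0, N_E=0, L=1
Step 1: N_X=0, N_C=0, N_E=1, L=1
Step 2: N_X=1, N_C=0, N_E=1, L=2
Step 3: N_X=1, N_C=0, N_E=2, L=3


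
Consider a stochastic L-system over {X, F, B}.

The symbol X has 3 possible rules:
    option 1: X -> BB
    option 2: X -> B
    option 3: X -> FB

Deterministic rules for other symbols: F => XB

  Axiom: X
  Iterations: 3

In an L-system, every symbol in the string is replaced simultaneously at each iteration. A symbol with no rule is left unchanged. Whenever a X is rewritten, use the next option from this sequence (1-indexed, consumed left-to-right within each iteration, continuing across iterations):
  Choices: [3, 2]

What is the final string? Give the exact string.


Step 0: X
Step 1: FB  (used choices [3])
Step 2: XBB  (used choices [])
Step 3: BBB  (used choices [2])

Answer: BBB


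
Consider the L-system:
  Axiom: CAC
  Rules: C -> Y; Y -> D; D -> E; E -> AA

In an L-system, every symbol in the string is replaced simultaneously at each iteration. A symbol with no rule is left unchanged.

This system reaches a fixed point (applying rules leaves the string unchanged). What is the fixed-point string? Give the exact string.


Answer: AAAAA

Derivation:
Step 0: CAC
Step 1: YAY
Step 2: DAD
Step 3: EAE
Step 4: AAAAA
Step 5: AAAAA  (unchanged — fixed point at step 4)


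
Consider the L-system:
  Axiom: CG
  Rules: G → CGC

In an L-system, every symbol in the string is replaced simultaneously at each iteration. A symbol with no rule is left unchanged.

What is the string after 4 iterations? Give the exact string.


Answer: CCCCCGCCCC

Derivation:
Step 0: CG
Step 1: CCGC
Step 2: CCCGCC
Step 3: CCCCGCCC
Step 4: CCCCCGCCCC


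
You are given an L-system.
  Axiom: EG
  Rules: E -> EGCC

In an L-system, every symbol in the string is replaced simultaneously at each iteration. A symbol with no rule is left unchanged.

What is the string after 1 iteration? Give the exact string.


Step 0: EG
Step 1: EGCCG

Answer: EGCCG


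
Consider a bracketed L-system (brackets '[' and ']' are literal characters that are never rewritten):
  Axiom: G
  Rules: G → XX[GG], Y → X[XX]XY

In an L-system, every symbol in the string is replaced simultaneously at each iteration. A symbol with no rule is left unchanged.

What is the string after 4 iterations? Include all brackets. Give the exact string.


Answer: XX[XX[XX[XX[GG]XX[GG]]XX[XX[GG]XX[GG]]]XX[XX[XX[GG]XX[GG]]XX[XX[GG]XX[GG]]]]

Derivation:
Step 0: G
Step 1: XX[GG]
Step 2: XX[XX[GG]XX[GG]]
Step 3: XX[XX[XX[GG]XX[GG]]XX[XX[GG]XX[GG]]]
Step 4: XX[XX[XX[XX[GG]XX[GG]]XX[XX[GG]XX[GG]]]XX[XX[XX[GG]XX[GG]]XX[XX[GG]XX[GG]]]]


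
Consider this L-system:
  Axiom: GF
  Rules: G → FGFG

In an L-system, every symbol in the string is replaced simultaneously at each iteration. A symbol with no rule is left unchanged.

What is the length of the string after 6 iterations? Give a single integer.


Step 0: length = 2
Step 1: length = 5
Step 2: length = 11
Step 3: length = 23
Step 4: length = 47
Step 5: length = 95
Step 6: length = 191

Answer: 191


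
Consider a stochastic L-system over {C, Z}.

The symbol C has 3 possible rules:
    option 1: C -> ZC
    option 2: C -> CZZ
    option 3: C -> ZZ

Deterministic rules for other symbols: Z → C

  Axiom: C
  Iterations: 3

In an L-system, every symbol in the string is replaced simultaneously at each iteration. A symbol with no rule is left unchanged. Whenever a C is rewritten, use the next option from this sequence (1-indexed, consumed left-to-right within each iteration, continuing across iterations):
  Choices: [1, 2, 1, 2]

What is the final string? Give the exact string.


Answer: ZCCZZCC

Derivation:
Step 0: C
Step 1: ZC  (used choices [1])
Step 2: CCZZ  (used choices [2])
Step 3: ZCCZZCC  (used choices [1, 2])


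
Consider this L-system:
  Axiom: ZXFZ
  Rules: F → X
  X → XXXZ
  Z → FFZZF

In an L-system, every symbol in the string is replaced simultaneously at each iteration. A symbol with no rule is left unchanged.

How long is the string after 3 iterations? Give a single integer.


Answer: 157

Derivation:
Step 0: length = 4
Step 1: length = 15
Step 2: length = 47
Step 3: length = 157


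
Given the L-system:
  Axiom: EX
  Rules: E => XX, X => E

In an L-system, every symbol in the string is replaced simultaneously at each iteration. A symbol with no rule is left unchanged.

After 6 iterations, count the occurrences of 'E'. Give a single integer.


Answer: 8

Derivation:
Step 0: EX  (1 'E')
Step 1: XXE  (1 'E')
Step 2: EEXX  (2 'E')
Step 3: XXXXEE  (2 'E')
Step 4: EEEEXXXX  (4 'E')
Step 5: XXXXXXXXEEEE  (4 'E')
Step 6: EEEEEEEEXXXXXXXX  (8 'E')


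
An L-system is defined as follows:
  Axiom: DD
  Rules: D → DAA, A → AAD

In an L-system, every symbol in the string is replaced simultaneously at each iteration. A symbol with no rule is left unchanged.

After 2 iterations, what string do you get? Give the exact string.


Answer: DAAAADAADDAAAADAAD

Derivation:
Step 0: DD
Step 1: DAADAA
Step 2: DAAAADAADDAAAADAAD


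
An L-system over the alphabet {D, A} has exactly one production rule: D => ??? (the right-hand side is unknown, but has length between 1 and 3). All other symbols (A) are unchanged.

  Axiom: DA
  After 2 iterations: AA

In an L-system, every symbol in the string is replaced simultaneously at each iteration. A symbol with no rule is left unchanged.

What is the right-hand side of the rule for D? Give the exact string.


Trying D => A:
  Step 0: DA
  Step 1: AA
  Step 2: AA
Matches the given result.

Answer: A


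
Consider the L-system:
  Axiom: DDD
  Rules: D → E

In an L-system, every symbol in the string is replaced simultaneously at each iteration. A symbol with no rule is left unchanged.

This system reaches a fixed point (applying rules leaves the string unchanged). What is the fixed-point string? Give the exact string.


Answer: EEE

Derivation:
Step 0: DDD
Step 1: EEE
Step 2: EEE  (unchanged — fixed point at step 1)


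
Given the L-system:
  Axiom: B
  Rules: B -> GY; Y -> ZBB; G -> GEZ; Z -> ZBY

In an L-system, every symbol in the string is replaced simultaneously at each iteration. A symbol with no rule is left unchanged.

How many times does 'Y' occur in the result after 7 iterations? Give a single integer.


Answer: 119

Derivation:
Step 0: B  (0 'Y')
Step 1: GY  (1 'Y')
Step 2: GEZZBB  (0 'Y')
Step 3: GEZEZBYZBYGYGY  (4 'Y')
Step 4: GEZEZBYEZBYGYZBBZBYGYZBBGEZZBBGEZZBB  (5 'Y')
Step 5: GEZEZBYEZBYGYZBBEZBYGYZBBGEZZBBZBYGYGYZBYGYZBBGEZZBBZBYGYGYGEZEZBYZBYGYGYGEZEZBYZBYGYGY  (21 'Y')
Step 6: GEZEZBYEZBYGYZBBEZBYGYZBBGEZZBBZBYGYGYEZBYGYZBBGEZZBBZBYGYGYGEZEZBYZBYGYGYZBYGYZBBGEZZBBGEZZBBZBYGYZBBGEZZBBZBYGYGYGEZEZBYZBYGYGYZBYGYZBBGEZZBBGEZZBBGEZEZBYEZBYGYZBBZBYGYZBBGEZZBBGEZZBBGEZEZBYEZBYGYZBBZBYGYZBBGEZZBBGEZZBB  (40 'Y')
Step 7: GEZEZBYEZBYGYZBBEZBYGYZBBGEZZBBZBYGYGYEZBYGYZBBGEZZBBZBYGYGYGEZEZBYZBYGYGYZBYGYZBBGEZZBBGEZZBBEZBYGYZBBGEZZBBZBYGYGYGEZEZBYZBYGYGYZBYGYZBBGEZZBBGEZZBBGEZEZBYEZBYGYZBBZBYGYZBBGEZZBBGEZZBBZBYGYZBBGEZZBBZBYGYGYGEZEZBYZBYGYGYGEZEZBYZBYGYGYZBYGYZBBGEZZBBZBYGYGYGEZEZBYZBYGYGYZBYGYZBBGEZZBBGEZZBBGEZEZBYEZBYGYZBBZBYGYZBBGEZZBBGEZZBBZBYGYZBBGEZZBBZBYGYGYGEZEZBYZBYGYGYGEZEZBYZBYGYGYGEZEZBYEZBYGYZBBEZBYGYZBBGEZZBBZBYGYGYZBYGYZBBGEZZBBZBYGYGYGEZEZBYZBYGYGYGEZEZBYZBYGYGYGEZEZBYEZBYGYZBBEZBYGYZBBGEZZBBZBYGYGYZBYGYZBBGEZZBBZBYGYGYGEZEZBYZBYGYGYGEZEZBYZBYGYGY  (119 'Y')


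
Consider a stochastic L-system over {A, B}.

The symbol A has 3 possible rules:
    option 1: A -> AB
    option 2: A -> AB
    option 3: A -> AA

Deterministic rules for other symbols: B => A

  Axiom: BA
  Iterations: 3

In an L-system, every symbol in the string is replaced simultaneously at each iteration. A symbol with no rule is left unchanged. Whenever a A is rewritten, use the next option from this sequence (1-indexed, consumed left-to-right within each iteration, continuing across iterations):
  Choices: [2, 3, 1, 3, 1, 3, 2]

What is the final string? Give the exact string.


Answer: AAABAAAAB

Derivation:
Step 0: BA
Step 1: AAB  (used choices [2])
Step 2: AAABA  (used choices [3, 1])
Step 3: AAABAAAAB  (used choices [3, 1, 3, 2])


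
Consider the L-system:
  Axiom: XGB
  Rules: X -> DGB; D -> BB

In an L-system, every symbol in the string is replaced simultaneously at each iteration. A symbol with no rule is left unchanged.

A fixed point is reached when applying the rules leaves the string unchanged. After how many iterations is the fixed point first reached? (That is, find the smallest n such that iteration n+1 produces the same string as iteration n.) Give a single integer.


Answer: 2

Derivation:
Step 0: XGB
Step 1: DGBGB
Step 2: BBGBGB
Step 3: BBGBGB  (unchanged — fixed point at step 2)


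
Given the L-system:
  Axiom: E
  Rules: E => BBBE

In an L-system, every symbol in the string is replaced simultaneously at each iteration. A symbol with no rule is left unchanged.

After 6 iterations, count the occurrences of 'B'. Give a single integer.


Step 0: E  (0 'B')
Step 1: BBBE  (3 'B')
Step 2: BBBBBBE  (6 'B')
Step 3: BBBBBBBBBE  (9 'B')
Step 4: BBBBBBBBBBBBE  (12 'B')
Step 5: BBBBBBBBBBBBBBBE  (15 'B')
Step 6: BBBBBBBBBBBBBBBBBBE  (18 'B')

Answer: 18


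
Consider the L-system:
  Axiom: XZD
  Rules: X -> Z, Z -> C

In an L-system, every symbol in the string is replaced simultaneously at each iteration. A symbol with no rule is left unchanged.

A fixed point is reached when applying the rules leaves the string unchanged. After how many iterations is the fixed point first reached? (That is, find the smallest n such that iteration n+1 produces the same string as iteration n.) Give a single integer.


Step 0: XZD
Step 1: ZCD
Step 2: CCD
Step 3: CCD  (unchanged — fixed point at step 2)

Answer: 2


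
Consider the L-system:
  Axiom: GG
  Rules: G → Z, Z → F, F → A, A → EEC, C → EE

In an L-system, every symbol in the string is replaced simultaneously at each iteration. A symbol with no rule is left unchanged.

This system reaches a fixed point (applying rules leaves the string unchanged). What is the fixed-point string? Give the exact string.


Answer: EEEEEEEE

Derivation:
Step 0: GG
Step 1: ZZ
Step 2: FF
Step 3: AA
Step 4: EECEEC
Step 5: EEEEEEEE
Step 6: EEEEEEEE  (unchanged — fixed point at step 5)


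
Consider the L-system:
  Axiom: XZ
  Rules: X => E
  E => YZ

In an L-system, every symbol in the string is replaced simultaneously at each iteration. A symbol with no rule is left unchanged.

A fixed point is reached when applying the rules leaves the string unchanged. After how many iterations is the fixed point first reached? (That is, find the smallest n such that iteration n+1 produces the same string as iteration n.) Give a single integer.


Answer: 2

Derivation:
Step 0: XZ
Step 1: EZ
Step 2: YZZ
Step 3: YZZ  (unchanged — fixed point at step 2)


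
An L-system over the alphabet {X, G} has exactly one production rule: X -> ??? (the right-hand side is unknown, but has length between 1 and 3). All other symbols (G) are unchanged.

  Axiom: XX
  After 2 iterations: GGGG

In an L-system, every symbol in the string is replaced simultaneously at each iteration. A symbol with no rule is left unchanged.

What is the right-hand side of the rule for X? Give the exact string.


Answer: GG

Derivation:
Trying X -> GG:
  Step 0: XX
  Step 1: GGGG
  Step 2: GGGG
Matches the given result.


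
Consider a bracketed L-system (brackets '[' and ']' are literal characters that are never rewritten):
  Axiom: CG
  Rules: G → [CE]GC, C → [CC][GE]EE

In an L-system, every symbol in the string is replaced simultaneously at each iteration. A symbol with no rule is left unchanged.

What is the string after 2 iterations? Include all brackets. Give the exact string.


Answer: [[CC][GE]EE[CC][GE]EE][[CE]GCE]EE[[CC][GE]EEE][CE]GC[CC][GE]EE

Derivation:
Step 0: CG
Step 1: [CC][GE]EE[CE]GC
Step 2: [[CC][GE]EE[CC][GE]EE][[CE]GCE]EE[[CC][GE]EEE][CE]GC[CC][GE]EE


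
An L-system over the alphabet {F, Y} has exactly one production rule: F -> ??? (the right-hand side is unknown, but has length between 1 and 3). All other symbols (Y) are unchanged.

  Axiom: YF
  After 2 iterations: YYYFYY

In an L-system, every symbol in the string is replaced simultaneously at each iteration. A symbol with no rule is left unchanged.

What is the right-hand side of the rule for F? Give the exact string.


Answer: YFY

Derivation:
Trying F -> YFY:
  Step 0: YF
  Step 1: YYFY
  Step 2: YYYFYY
Matches the given result.


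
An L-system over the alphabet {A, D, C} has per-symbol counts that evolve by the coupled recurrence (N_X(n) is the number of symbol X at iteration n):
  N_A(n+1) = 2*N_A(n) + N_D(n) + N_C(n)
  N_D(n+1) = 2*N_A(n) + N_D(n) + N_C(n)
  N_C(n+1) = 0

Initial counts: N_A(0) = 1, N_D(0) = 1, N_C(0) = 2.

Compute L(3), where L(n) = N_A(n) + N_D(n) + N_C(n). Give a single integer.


Step 0: N_A=1, N_D=1, N_C=2, L=4
Step 1: N_A=5, N_D=5, N_C=0, L=10
Step 2: N_A=15, N_D=15, N_C=0, L=30
Step 3: N_A=45, N_D=45, N_C=0, L=90

Answer: 90


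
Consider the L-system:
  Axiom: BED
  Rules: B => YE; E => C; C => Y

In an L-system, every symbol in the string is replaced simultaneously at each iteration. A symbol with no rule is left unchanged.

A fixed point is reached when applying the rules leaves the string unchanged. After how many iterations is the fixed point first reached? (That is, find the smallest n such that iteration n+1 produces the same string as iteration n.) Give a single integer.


Answer: 3

Derivation:
Step 0: BED
Step 1: YECD
Step 2: YCYD
Step 3: YYYD
Step 4: YYYD  (unchanged — fixed point at step 3)


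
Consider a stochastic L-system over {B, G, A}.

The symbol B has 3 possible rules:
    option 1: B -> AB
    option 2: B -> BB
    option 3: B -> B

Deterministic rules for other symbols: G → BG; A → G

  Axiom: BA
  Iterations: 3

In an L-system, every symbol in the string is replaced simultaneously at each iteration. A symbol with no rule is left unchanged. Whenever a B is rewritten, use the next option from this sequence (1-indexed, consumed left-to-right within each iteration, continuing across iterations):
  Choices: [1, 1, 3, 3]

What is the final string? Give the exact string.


Answer: BGGBBBG

Derivation:
Step 0: BA
Step 1: ABG  (used choices [1])
Step 2: GABBG  (used choices [1])
Step 3: BGGBBBG  (used choices [3, 3])


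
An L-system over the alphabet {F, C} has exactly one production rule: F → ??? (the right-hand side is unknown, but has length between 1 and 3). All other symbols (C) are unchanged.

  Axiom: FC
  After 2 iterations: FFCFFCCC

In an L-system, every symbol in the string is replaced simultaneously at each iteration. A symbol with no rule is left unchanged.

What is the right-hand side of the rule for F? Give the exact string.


Trying F → FFC:
  Step 0: FC
  Step 1: FFCC
  Step 2: FFCFFCCC
Matches the given result.

Answer: FFC


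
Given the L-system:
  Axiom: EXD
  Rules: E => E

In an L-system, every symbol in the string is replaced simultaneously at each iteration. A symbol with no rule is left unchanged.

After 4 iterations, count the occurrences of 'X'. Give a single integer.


Answer: 1

Derivation:
Step 0: EXD  (1 'X')
Step 1: EXD  (1 'X')
Step 2: EXD  (1 'X')
Step 3: EXD  (1 'X')
Step 4: EXD  (1 'X')


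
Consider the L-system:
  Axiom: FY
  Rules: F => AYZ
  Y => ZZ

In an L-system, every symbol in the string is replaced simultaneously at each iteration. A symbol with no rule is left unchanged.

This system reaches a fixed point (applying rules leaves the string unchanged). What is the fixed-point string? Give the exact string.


Step 0: FY
Step 1: AYZZZ
Step 2: AZZZZZ
Step 3: AZZZZZ  (unchanged — fixed point at step 2)

Answer: AZZZZZ


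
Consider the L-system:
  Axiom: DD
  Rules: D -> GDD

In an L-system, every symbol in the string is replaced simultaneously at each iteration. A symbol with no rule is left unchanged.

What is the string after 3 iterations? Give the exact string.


Step 0: DD
Step 1: GDDGDD
Step 2: GGDDGDDGGDDGDD
Step 3: GGGDDGDDGGDDGDDGGGDDGDDGGDDGDD

Answer: GGGDDGDDGGDDGDDGGGDDGDDGGDDGDD


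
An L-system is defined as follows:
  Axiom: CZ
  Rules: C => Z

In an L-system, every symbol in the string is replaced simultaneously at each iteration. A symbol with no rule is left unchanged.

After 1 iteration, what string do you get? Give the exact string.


Step 0: CZ
Step 1: ZZ

Answer: ZZ


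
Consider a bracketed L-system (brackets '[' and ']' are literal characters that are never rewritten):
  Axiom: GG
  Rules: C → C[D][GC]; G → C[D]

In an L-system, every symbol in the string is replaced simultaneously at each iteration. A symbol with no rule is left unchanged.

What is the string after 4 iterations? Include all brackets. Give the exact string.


Answer: C[D][GC][D][C[D]C[D][GC]][D][C[D][GC][D]C[D][GC][D][C[D]C[D][GC]]][D]C[D][GC][D][C[D]C[D][GC]][D][C[D][GC][D]C[D][GC][D][C[D]C[D][GC]]][D]

Derivation:
Step 0: GG
Step 1: C[D]C[D]
Step 2: C[D][GC][D]C[D][GC][D]
Step 3: C[D][GC][D][C[D]C[D][GC]][D]C[D][GC][D][C[D]C[D][GC]][D]
Step 4: C[D][GC][D][C[D]C[D][GC]][D][C[D][GC][D]C[D][GC][D][C[D]C[D][GC]]][D]C[D][GC][D][C[D]C[D][GC]][D][C[D][GC][D]C[D][GC][D][C[D]C[D][GC]]][D]


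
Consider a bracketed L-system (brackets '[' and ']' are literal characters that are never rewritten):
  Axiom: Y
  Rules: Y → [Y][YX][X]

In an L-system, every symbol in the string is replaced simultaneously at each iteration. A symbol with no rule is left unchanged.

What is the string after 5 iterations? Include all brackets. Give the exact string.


Answer: [[[[[Y][YX][X]][[Y][YX][X]X][X]][[[Y][YX][X]][[Y][YX][X]X][X]X][X]][[[[Y][YX][X]][[Y][YX][X]X][X]][[[Y][YX][X]][[Y][YX][X]X][X]X][X]X][X]][[[[[Y][YX][X]][[Y][YX][X]X][X]][[[Y][YX][X]][[Y][YX][X]X][X]X][X]][[[[Y][YX][X]][[Y][YX][X]X][X]][[[Y][YX][X]][[Y][YX][X]X][X]X][X]X][X]X][X]

Derivation:
Step 0: Y
Step 1: [Y][YX][X]
Step 2: [[Y][YX][X]][[Y][YX][X]X][X]
Step 3: [[[Y][YX][X]][[Y][YX][X]X][X]][[[Y][YX][X]][[Y][YX][X]X][X]X][X]
Step 4: [[[[Y][YX][X]][[Y][YX][X]X][X]][[[Y][YX][X]][[Y][YX][X]X][X]X][X]][[[[Y][YX][X]][[Y][YX][X]X][X]][[[Y][YX][X]][[Y][YX][X]X][X]X][X]X][X]
Step 5: [[[[[Y][YX][X]][[Y][YX][X]X][X]][[[Y][YX][X]][[Y][YX][X]X][X]X][X]][[[[Y][YX][X]][[Y][YX][X]X][X]][[[Y][YX][X]][[Y][YX][X]X][X]X][X]X][X]][[[[[Y][YX][X]][[Y][YX][X]X][X]][[[Y][YX][X]][[Y][YX][X]X][X]X][X]][[[[Y][YX][X]][[Y][YX][X]X][X]][[[Y][YX][X]][[Y][YX][X]X][X]X][X]X][X]X][X]


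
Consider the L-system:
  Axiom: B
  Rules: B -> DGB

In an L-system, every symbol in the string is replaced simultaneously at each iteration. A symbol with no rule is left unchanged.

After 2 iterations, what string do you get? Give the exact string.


Step 0: B
Step 1: DGB
Step 2: DGDGB

Answer: DGDGB


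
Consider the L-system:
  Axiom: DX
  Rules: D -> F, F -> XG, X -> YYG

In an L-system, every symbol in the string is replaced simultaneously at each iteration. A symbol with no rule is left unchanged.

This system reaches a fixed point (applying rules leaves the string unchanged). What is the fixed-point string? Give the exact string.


Step 0: DX
Step 1: FYYG
Step 2: XGYYG
Step 3: YYGGYYG
Step 4: YYGGYYG  (unchanged — fixed point at step 3)

Answer: YYGGYYG


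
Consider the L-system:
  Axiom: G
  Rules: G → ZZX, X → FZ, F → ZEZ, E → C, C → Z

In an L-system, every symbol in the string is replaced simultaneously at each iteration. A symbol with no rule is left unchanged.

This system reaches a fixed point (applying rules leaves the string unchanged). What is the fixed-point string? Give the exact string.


Step 0: G
Step 1: ZZX
Step 2: ZZFZ
Step 3: ZZZEZZ
Step 4: ZZZCZZ
Step 5: ZZZZZZ
Step 6: ZZZZZZ  (unchanged — fixed point at step 5)

Answer: ZZZZZZ


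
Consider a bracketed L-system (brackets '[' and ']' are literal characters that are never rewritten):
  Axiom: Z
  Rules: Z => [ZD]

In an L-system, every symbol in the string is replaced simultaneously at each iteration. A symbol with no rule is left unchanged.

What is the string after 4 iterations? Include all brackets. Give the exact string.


Step 0: Z
Step 1: [ZD]
Step 2: [[ZD]D]
Step 3: [[[ZD]D]D]
Step 4: [[[[ZD]D]D]D]

Answer: [[[[ZD]D]D]D]


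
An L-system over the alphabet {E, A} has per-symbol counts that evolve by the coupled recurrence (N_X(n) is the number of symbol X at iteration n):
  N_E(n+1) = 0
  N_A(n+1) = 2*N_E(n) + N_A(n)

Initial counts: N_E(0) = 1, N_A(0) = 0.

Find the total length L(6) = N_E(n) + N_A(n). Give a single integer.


Answer: 2

Derivation:
Step 0: N_E=1, N_A=0, L=1
Step 1: N_E=0, N_A=2, L=2
Step 2: N_E=0, N_A=2, L=2
Step 3: N_E=0, N_A=2, L=2
Step 4: N_E=0, N_A=2, L=2
Step 5: N_E=0, N_A=2, L=2
Step 6: N_E=0, N_A=2, L=2


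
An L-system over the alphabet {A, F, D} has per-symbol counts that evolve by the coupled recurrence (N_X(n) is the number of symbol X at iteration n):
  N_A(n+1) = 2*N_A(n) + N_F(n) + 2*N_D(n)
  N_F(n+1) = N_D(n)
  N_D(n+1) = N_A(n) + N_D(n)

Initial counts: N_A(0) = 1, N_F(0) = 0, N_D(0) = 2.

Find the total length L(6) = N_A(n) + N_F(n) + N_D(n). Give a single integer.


Answer: 2967

Derivation:
Step 0: N_A=1, N_F=0, N_D=2, L=3
Step 1: N_A=6, N_F=2, N_D=3, L=11
Step 2: N_A=20, N_F=3, N_D=9, L=32
Step 3: N_A=61, N_F=9, N_D=29, L=99
Step 4: N_A=189, N_F=29, N_D=90, L=308
Step 5: N_A=587, N_F=90, N_D=279, L=956
Step 6: N_A=1822, N_F=279, N_D=866, L=2967


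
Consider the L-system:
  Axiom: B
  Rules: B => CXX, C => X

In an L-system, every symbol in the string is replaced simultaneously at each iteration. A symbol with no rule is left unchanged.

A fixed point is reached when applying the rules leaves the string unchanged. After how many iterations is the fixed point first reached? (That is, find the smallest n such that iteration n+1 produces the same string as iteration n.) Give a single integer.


Answer: 2

Derivation:
Step 0: B
Step 1: CXX
Step 2: XXX
Step 3: XXX  (unchanged — fixed point at step 2)


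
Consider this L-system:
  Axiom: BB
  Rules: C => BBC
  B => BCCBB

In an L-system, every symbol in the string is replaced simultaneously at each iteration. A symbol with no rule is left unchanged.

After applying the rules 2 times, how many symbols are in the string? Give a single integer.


Answer: 42

Derivation:
Step 0: length = 2
Step 1: length = 10
Step 2: length = 42


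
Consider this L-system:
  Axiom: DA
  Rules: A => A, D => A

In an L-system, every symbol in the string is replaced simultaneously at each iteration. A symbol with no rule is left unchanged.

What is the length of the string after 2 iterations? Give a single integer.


Step 0: length = 2
Step 1: length = 2
Step 2: length = 2

Answer: 2


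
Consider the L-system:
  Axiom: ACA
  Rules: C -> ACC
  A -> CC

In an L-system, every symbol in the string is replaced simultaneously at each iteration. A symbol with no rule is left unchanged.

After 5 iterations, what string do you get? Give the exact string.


Answer: CCACCACCCCACCACCACCACCCCACCACCCCACCACCACCACCCCACCACCCCACCACCCCACCACCCCACCACCACCACCCCACCACCCCACCACCACCACCCCACCACCCCACCACCACCACCCCACCACCCCACCACCACCACCCCACCACCCCACCACCCCACCACCCCACCACCACCACCCCACCACCCCACCACCACCACCCCACCACCCCACCACCCCACCACCCCACCACCACCACCCCACCACCCCACCACCACCACCCCACCACCCCACCACCCCACCACCCCACCACCACCACCCCACCACCCCACCACCACCACCCCACCACCCCACCACCCCACCACCCCACCACCACCACCCCACCACCCCACCACCACCACCCCACCACCCCACCACC

Derivation:
Step 0: ACA
Step 1: CCACCCC
Step 2: ACCACCCCACCACCACCACC
Step 3: CCACCACCCCACCACCACCACCCCACCACCCCACCACCCCACCACCCCACCACC
Step 4: ACCACCCCACCACCCCACCACCACCACCCCACCACCCCACCACCCCACCACCCCACCACCACCACCCCACCACCCCACCACCACCACCCCACCACCCCACCACCACCACCCCACCACCCCACCACCACCACCCCACCACCCCACCACC
Step 5: CCACCACCCCACCACCACCACCCCACCACCCCACCACCACCACCCCACCACCCCACCACCCCACCACCCCACCACCACCACCCCACCACCCCACCACCACCACCCCACCACCCCACCACCACCACCCCACCACCCCACCACCACCACCCCACCACCCCACCACCCCACCACCCCACCACCACCACCCCACCACCCCACCACCACCACCCCACCACCCCACCACCCCACCACCCCACCACCACCACCCCACCACCCCACCACCACCACCCCACCACCCCACCACCCCACCACCCCACCACCACCACCCCACCACCCCACCACCACCACCCCACCACCCCACCACCCCACCACCCCACCACCACCACCCCACCACCCCACCACCACCACCCCACCACCCCACCACC


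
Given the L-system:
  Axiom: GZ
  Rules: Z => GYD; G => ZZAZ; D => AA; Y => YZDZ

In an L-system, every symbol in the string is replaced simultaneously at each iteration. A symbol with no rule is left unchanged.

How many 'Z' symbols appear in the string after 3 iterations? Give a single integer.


Answer: 17

Derivation:
Step 0: GZ  (1 'Z')
Step 1: ZZAZGYD  (3 'Z')
Step 2: GYDGYDAGYDZZAZYZDZAA  (5 'Z')
Step 3: ZZAZYZDZAAZZAZYZDZAAAZZAZYZDZAAGYDGYDAGYDYZDZGYDAAGYDAA  (17 'Z')


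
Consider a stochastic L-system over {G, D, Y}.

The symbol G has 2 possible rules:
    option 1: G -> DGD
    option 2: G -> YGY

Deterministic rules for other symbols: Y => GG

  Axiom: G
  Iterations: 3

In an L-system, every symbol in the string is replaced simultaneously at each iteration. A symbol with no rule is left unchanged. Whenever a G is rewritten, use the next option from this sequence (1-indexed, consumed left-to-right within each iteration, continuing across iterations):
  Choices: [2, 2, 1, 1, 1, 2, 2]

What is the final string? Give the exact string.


Answer: DGDDGDGGDGDGGYGYYGY

Derivation:
Step 0: G
Step 1: YGY  (used choices [2])
Step 2: GGYGYGG  (used choices [2])
Step 3: DGDDGDGGDGDGGYGYYGY  (used choices [1, 1, 1, 2, 2])


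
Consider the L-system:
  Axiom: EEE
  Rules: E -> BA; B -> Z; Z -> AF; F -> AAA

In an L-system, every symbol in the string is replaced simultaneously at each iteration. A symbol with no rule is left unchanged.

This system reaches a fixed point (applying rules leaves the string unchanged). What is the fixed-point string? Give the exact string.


Step 0: EEE
Step 1: BABABA
Step 2: ZAZAZA
Step 3: AFAAFAAFA
Step 4: AAAAAAAAAAAAAAA
Step 5: AAAAAAAAAAAAAAA  (unchanged — fixed point at step 4)

Answer: AAAAAAAAAAAAAAA
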